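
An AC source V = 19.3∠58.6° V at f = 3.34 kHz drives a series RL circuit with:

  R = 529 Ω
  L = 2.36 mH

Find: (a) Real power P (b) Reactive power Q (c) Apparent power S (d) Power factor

Step 1 — Angular frequency: ω = 2π·f = 2π·3340 = 2.099e+04 rad/s.
Step 2 — Component impedances:
  R: Z = R = 529 Ω
  L: Z = jωL = j·2.099e+04·0.00236 = 0 + j49.53 Ω
Step 3 — Series combination: Z_total = R + L = 529 + j49.53 Ω = 531.3∠5.3° Ω.
Step 4 — Source phasor: V = 19.3∠58.6° V = 10.06 + j16.47 V.
Step 5 — Current: I = V / Z = 0.02173 + j0.02911 A = 0.03633∠53.3° A.
Step 6 — Complex power: S = V·I* = 0.698 + j0.06535 VA.
Step 7 — Real power: P = Re(S) = 0.698 W.
Step 8 — Reactive power: Q = Im(S) = 0.06535 VAR.
Step 9 — Apparent power: |S| = 0.7011 VA.
Step 10 — Power factor: PF = P/|S| = 0.9956 (lagging).

(a) P = 0.698 W  (b) Q = 0.06535 VAR  (c) S = 0.7011 VA  (d) PF = 0.9956 (lagging)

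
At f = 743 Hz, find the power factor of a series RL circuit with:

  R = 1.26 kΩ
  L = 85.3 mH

Step 1 — Angular frequency: ω = 2π·f = 2π·743 = 4668 rad/s.
Step 2 — Component impedances:
  R: Z = R = 1260 Ω
  L: Z = jωL = j·4668·0.0853 = 0 + j398.2 Ω
Step 3 — Series combination: Z_total = R + L = 1260 + j398.2 Ω = 1321∠17.5° Ω.
Step 4 — Power factor: PF = cos(φ) = Re(Z)/|Z| = 1260/1321.4 = 0.9535.
Step 5 — Type: Im(Z) = 398.2 ⇒ lagging (phase φ = 17.5°).

PF = 0.9535 (lagging, φ = 17.5°)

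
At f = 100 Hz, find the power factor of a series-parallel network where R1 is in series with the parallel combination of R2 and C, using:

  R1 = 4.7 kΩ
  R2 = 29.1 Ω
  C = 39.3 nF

Step 1 — Angular frequency: ω = 2π·f = 2π·100 = 628.3 rad/s.
Step 2 — Component impedances:
  R1: Z = R = 4700 Ω
  R2: Z = R = 29.1 Ω
  C: Z = 1/(jωC) = -j/(ω·C) = 0 - j4.05e+04 Ω
Step 3 — Parallel branch: R2 || C = 1/(1/R2 + 1/C) = 29.1 - j0.02091 Ω.
Step 4 — Series with R1: Z_total = R1 + (R2 || C) = 4729 - j0.02091 Ω = 4729∠-0.0° Ω.
Step 5 — Power factor: PF = cos(φ) = Re(Z)/|Z| = 4729/4729 = 1.
Step 6 — Type: Im(Z) = -0.02091 ⇒ leading (phase φ = -0.0°).

PF = 1 (leading, φ = -0.0°)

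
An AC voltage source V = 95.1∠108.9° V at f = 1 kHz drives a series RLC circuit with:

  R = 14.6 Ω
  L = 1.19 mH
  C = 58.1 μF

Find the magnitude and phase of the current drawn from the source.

Step 1 — Angular frequency: ω = 2π·f = 2π·1000 = 6283 rad/s.
Step 2 — Component impedances:
  R: Z = R = 14.6 Ω
  L: Z = jωL = j·6283·0.00119 = 0 + j7.477 Ω
  C: Z = 1/(jωC) = -j/(ω·C) = 0 - j2.739 Ω
Step 3 — Series combination: Z_total = R + L + C = 14.6 + j4.738 Ω = 15.35∠18.0° Ω.
Step 4 — Source phasor: V = 95.1∠108.9° V = -30.8 + j89.97 V.
Step 5 — Ohm's law: I = V / Z_total = (-30.8 + j89.97) / (14.6 + j4.738) = -0.09968 + j6.195 A.
Step 6 — Convert to polar: |I| = 6.196 A, ∠I = 90.9°.

I = 6.196∠90.9° A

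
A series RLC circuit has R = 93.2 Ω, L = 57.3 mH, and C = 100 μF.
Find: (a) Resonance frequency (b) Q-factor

Step 1 — Resonance condition Im(Z)=0 gives ω₀ = 1/√(LC).
Step 2 — ω₀ = 1/√(0.0573·0.0001) = 417.8 rad/s.
Step 3 — f₀ = ω₀/(2π) = 66.49 Hz.
Step 4 — Series Q: Q = ω₀L/R = 417.8·0.0573/93.2 = 0.2568.

(a) f₀ = 66.49 Hz  (b) Q = 0.2568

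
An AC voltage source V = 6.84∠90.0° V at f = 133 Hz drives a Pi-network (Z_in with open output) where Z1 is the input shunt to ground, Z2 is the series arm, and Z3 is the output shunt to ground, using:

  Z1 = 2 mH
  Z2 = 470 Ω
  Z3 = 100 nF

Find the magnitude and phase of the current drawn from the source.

Step 1 — Angular frequency: ω = 2π·f = 2π·133 = 835.7 rad/s.
Step 2 — Component impedances:
  Z1: Z = jωL = j·835.7·0.002 = 0 + j1.671 Ω
  Z2: Z = R = 470 Ω
  Z3: Z = 1/(jωC) = -j/(ω·C) = 0 - j1.197e+04 Ω
Step 3 — With open output, the series arm Z2 and the output shunt Z3 appear in series to ground: Z2 + Z3 = 470 - j1.197e+04 Ω.
Step 4 — Parallel with input shunt Z1: Z_in = Z1 || (Z2 + Z3) = 9.157e-06 + j1.672 Ω = 1.672∠90.0° Ω.
Step 5 — Source phasor: V = 6.84∠90.0° V = 0 + j6.84 V.
Step 6 — Ohm's law: I = V / Z_total = (0 + j6.84) / (9.157e-06 + j1.672) = 4.092 + j2.242e-05 A.
Step 7 — Convert to polar: |I| = 4.092 A, ∠I = 0.0°.

I = 4.092∠0.0° A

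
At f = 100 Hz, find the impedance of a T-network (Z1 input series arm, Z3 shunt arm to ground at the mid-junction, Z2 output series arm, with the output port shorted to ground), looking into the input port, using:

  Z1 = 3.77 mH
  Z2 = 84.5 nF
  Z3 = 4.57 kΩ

Step 1 — Angular frequency: ω = 2π·f = 2π·100 = 628.3 rad/s.
Step 2 — Component impedances:
  Z1: Z = jωL = j·628.3·0.00377 = 0 + j2.369 Ω
  Z2: Z = 1/(jωC) = -j/(ω·C) = 0 - j1.883e+04 Ω
  Z3: Z = R = 4570 Ω
Step 3 — With the output port shorted to ground, the output series arm Z2 runs from the junction to ground; the shunt arm Z3 also runs from the junction to ground. They appear in parallel: Z3 || Z2 = 4316 - j1047 Ω.
Step 4 — Series with input arm Z1: Z_in = Z1 + (Z3 || Z2) = 4316 - j1045 Ω = 4441∠-13.6° Ω.

Z = 4316 - j1045 Ω = 4441∠-13.6° Ω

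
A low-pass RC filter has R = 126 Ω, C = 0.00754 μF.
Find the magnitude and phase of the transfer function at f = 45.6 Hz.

Step 1 — Angular frequency: ω = 2π·45.6 = 286.5 rad/s.
Step 2 — Transfer function: H(jω) = 1/(1 + jωRC).
Step 3 — Denominator: 1 + jωRC = 1 + j·286.5·126·7.54e-09 = 1 + j0.0002722.
Step 4 — H = 1 - j0.0002722.
Step 5 — Magnitude: |H| = 1 (-0.0 dB); phase: φ = -0.0°.

|H| = 1 (-0.0 dB), φ = -0.0°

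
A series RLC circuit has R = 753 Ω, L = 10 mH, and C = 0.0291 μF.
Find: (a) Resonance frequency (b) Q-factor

Step 1 — Resonance condition Im(Z)=0 gives ω₀ = 1/√(LC).
Step 2 — ω₀ = 1/√(0.01·2.91e-08) = 5.862e+04 rad/s.
Step 3 — f₀ = ω₀/(2π) = 9330 Hz.
Step 4 — Series Q: Q = ω₀L/R = 5.862e+04·0.01/753 = 0.7785.

(a) f₀ = 9330 Hz  (b) Q = 0.7785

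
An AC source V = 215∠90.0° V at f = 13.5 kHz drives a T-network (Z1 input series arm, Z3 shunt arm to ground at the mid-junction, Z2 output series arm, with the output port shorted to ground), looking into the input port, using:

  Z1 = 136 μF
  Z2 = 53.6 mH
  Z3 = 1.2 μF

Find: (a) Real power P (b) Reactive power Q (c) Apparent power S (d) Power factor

Step 1 — Angular frequency: ω = 2π·f = 2π·1.35e+04 = 8.482e+04 rad/s.
Step 2 — Component impedances:
  Z1: Z = 1/(jωC) = -j/(ω·C) = 0 - j0.08669 Ω
  Z2: Z = jωL = j·8.482e+04·0.0536 = 0 + j4547 Ω
  Z3: Z = 1/(jωC) = -j/(ω·C) = 0 - j9.824 Ω
Step 3 — With the output port shorted to ground, the output series arm Z2 runs from the junction to ground; the shunt arm Z3 also runs from the junction to ground. They appear in parallel: Z3 || Z2 = 0 - j9.846 Ω.
Step 4 — Series with input arm Z1: Z_in = Z1 + (Z3 || Z2) = 0 - j9.932 Ω = 9.932∠-90.0° Ω.
Step 5 — Source phasor: V = 215∠90.0° V = 0 + j215 V.
Step 6 — Current: I = V / Z = -21.65 A = 21.65∠180.0° A.
Step 7 — Complex power: S = V·I* = 0 - j4654 VA.
Step 8 — Real power: P = Re(S) = 0 W.
Step 9 — Reactive power: Q = Im(S) = -4654 VAR.
Step 10 — Apparent power: |S| = 4654 VA.
Step 11 — Power factor: PF = P/|S| = 0 (leading).

(a) P = 0 W  (b) Q = -4654 VAR  (c) S = 4654 VA  (d) PF = 0 (leading)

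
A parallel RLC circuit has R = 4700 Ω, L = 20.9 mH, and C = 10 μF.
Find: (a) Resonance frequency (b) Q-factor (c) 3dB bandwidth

Step 1 — Resonance: ω₀ = 1/√(LC) = 1/√(0.0209·1e-05) = 2187 rad/s.
Step 2 — f₀ = ω₀/(2π) = 348.1 Hz.
Step 3 — Parallel Q: Q = R/(ω₀L) = 4700/(2187·0.0209) = 102.8.
Step 4 — Bandwidth: Δω = ω₀/Q = 21.28 rad/s; BW = Δω/(2π) = 3.386 Hz.

(a) f₀ = 348.1 Hz  (b) Q = 102.8  (c) BW = 3.386 Hz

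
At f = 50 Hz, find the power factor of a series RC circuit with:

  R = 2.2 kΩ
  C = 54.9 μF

Step 1 — Angular frequency: ω = 2π·f = 2π·50 = 314.2 rad/s.
Step 2 — Component impedances:
  R: Z = R = 2200 Ω
  C: Z = 1/(jωC) = -j/(ω·C) = 0 - j57.98 Ω
Step 3 — Series combination: Z_total = R + C = 2200 - j57.98 Ω = 2201∠-1.5° Ω.
Step 4 — Power factor: PF = cos(φ) = Re(Z)/|Z| = 2200/2200.76 = 0.9997.
Step 5 — Type: Im(Z) = -57.98 ⇒ leading (phase φ = -1.5°).

PF = 0.9997 (leading, φ = -1.5°)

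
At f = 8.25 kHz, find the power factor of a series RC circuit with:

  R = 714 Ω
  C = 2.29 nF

Step 1 — Angular frequency: ω = 2π·f = 2π·8250 = 5.184e+04 rad/s.
Step 2 — Component impedances:
  R: Z = R = 714 Ω
  C: Z = 1/(jωC) = -j/(ω·C) = 0 - j8424 Ω
Step 3 — Series combination: Z_total = R + C = 714 - j8424 Ω = 8454∠-85.2° Ω.
Step 4 — Power factor: PF = cos(φ) = Re(Z)/|Z| = 714/8454.4 = 0.08445.
Step 5 — Type: Im(Z) = -8424 ⇒ leading (phase φ = -85.2°).

PF = 0.08445 (leading, φ = -85.2°)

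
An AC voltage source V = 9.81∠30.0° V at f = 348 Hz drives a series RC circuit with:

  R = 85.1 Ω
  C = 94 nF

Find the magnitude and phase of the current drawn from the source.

Step 1 — Angular frequency: ω = 2π·f = 2π·348 = 2187 rad/s.
Step 2 — Component impedances:
  R: Z = R = 85.1 Ω
  C: Z = 1/(jωC) = -j/(ω·C) = 0 - j4865 Ω
Step 3 — Series combination: Z_total = R + C = 85.1 - j4865 Ω = 4866∠-89.0° Ω.
Step 4 — Source phasor: V = 9.81∠30.0° V = 8.496 + j4.905 V.
Step 5 — Ohm's law: I = V / Z_total = (8.496 + j4.905) / (85.1 - j4865) = -0.0009773 + j0.001763 A.
Step 6 — Convert to polar: |I| = 0.002016 A, ∠I = 119.0°.

I = 0.002016∠119.0° A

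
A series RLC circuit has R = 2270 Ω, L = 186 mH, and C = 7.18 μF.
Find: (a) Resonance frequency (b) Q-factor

Step 1 — Resonance condition Im(Z)=0 gives ω₀ = 1/√(LC).
Step 2 — ω₀ = 1/√(0.186·7.18e-06) = 865.3 rad/s.
Step 3 — f₀ = ω₀/(2π) = 137.7 Hz.
Step 4 — Series Q: Q = ω₀L/R = 865.3·0.186/2270 = 0.0709.

(a) f₀ = 137.7 Hz  (b) Q = 0.0709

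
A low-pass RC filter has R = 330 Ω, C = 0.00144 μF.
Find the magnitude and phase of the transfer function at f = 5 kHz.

Step 1 — Angular frequency: ω = 2π·5000 = 3.142e+04 rad/s.
Step 2 — Transfer function: H(jω) = 1/(1 + jωRC).
Step 3 — Denominator: 1 + jωRC = 1 + j·3.142e+04·330·1.44e-09 = 1 + j0.01493.
Step 4 — H = 0.9998 - j0.01493.
Step 5 — Magnitude: |H| = 0.9999 (-0.0 dB); phase: φ = -0.9°.

|H| = 0.9999 (-0.0 dB), φ = -0.9°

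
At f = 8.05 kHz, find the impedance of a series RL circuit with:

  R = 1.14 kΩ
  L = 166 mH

Step 1 — Angular frequency: ω = 2π·f = 2π·8050 = 5.058e+04 rad/s.
Step 2 — Component impedances:
  R: Z = R = 1140 Ω
  L: Z = jωL = j·5.058e+04·0.166 = 0 + j8396 Ω
Step 3 — Series combination: Z_total = R + L = 1140 + j8396 Ω = 8473∠82.3° Ω.

Z = 1140 + j8396 Ω = 8473∠82.3° Ω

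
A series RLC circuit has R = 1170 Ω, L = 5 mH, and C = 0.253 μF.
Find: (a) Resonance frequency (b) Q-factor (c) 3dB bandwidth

Step 1 — Resonance condition Im(Z)=0 gives ω₀ = 1/√(LC).
Step 2 — ω₀ = 1/√(0.005·2.53e-07) = 2.812e+04 rad/s.
Step 3 — f₀ = ω₀/(2π) = 4475 Hz.
Step 4 — Series Q: Q = ω₀L/R = 2.812e+04·0.005/1170 = 0.1202.
Step 5 — 3dB bandwidth: Δω = ω₀/Q = 2.34e+05 rad/s; BW = Δω/(2π) = 3.724e+04 Hz.

(a) f₀ = 4475 Hz  (b) Q = 0.1202  (c) BW = 3.724e+04 Hz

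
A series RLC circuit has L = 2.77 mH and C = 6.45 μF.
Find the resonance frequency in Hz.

Step 1 — Resonance condition Im(Z)=0 gives ω₀ = 1/√(LC).
Step 2 — ω₀ = 1/√(0.00277·6.45e-06) = 7481 rad/s.
Step 3 — f₀ = ω₀/(2π) = 1191 Hz.

f₀ = 1191 Hz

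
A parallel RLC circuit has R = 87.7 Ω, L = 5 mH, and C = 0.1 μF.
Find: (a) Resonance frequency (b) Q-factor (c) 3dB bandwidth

Step 1 — Resonance: ω₀ = 1/√(LC) = 1/√(0.005·1e-07) = 4.472e+04 rad/s.
Step 2 — f₀ = ω₀/(2π) = 7118 Hz.
Step 3 — Parallel Q: Q = R/(ω₀L) = 87.7/(4.472e+04·0.005) = 0.3922.
Step 4 — Bandwidth: Δω = ω₀/Q = 1.14e+05 rad/s; BW = Δω/(2π) = 1.815e+04 Hz.

(a) f₀ = 7118 Hz  (b) Q = 0.3922  (c) BW = 1.815e+04 Hz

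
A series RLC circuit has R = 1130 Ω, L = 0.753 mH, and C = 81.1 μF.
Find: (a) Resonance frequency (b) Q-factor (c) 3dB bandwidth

Step 1 — Resonance condition Im(Z)=0 gives ω₀ = 1/√(LC).
Step 2 — ω₀ = 1/√(0.000753·8.11e-05) = 4047 rad/s.
Step 3 — f₀ = ω₀/(2π) = 644 Hz.
Step 4 — Series Q: Q = ω₀L/R = 4047·0.000753/1130 = 0.002697.
Step 5 — 3dB bandwidth: Δω = ω₀/Q = 1.501e+06 rad/s; BW = Δω/(2π) = 2.388e+05 Hz.

(a) f₀ = 644 Hz  (b) Q = 0.002697  (c) BW = 2.388e+05 Hz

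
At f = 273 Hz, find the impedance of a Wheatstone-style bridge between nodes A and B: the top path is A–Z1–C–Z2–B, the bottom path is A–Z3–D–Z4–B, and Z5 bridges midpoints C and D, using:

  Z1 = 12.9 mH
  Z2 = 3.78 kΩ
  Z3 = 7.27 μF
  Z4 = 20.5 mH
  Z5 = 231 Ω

Step 1 — Angular frequency: ω = 2π·f = 2π·273 = 1715 rad/s.
Step 2 — Component impedances:
  Z1: Z = jωL = j·1715·0.0129 = 0 + j22.13 Ω
  Z2: Z = R = 3780 Ω
  Z3: Z = 1/(jωC) = -j/(ω·C) = 0 - j80.19 Ω
  Z4: Z = jωL = j·1715·0.0205 = 0 + j35.16 Ω
  Z5: Z = R = 231 Ω
Step 3 — Bridge requires nodal analysis (the Z5 bridge couples midpoints C and D, so the two paths cannot be reduced to a simple series/parallel combination). Setting node B to ground and injecting 1 A at node A, the 3-node admittance system at A, C, D solves to V_A = Z_AB = 26.51 - j38.04 Ω = 46.37∠-55.1° Ω.

Z = 26.51 - j38.04 Ω = 46.37∠-55.1° Ω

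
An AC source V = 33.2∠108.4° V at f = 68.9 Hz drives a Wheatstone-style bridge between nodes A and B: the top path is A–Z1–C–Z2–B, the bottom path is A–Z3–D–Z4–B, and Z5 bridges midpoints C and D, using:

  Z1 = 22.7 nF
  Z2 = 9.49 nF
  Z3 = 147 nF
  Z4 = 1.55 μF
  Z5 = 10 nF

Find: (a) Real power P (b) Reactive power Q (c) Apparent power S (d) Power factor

Step 1 — Angular frequency: ω = 2π·f = 2π·68.9 = 432.9 rad/s.
Step 2 — Component impedances:
  Z1: Z = 1/(jωC) = -j/(ω·C) = 0 - j1.018e+05 Ω
  Z2: Z = 1/(jωC) = -j/(ω·C) = 0 - j2.434e+05 Ω
  Z3: Z = 1/(jωC) = -j/(ω·C) = 0 - j1.571e+04 Ω
  Z4: Z = 1/(jωC) = -j/(ω·C) = 0 - j1490 Ω
  Z5: Z = 1/(jωC) = -j/(ω·C) = 0 - j2.31e+05 Ω
Step 3 — Bridge requires nodal analysis (the Z5 bridge couples midpoints C and D, so the two paths cannot be reduced to a simple series/parallel combination). Setting node B to ground and injecting 1 A at node A, the 3-node admittance system at A, C, D solves to V_A = Z_AB = 0 - j1.606e+04 Ω = 1.606e+04∠-90.0° Ω.
Step 4 — Source phasor: V = 33.2∠108.4° V = -10.48 + j31.5 V.
Step 5 — Current: I = V / Z = -0.001962 - j0.0006527 A = 0.002068∠-161.6° A.
Step 6 — Complex power: S = V·I* = 0 - j0.06865 VA.
Step 7 — Real power: P = Re(S) = 0 W.
Step 8 — Reactive power: Q = Im(S) = -0.06865 VAR.
Step 9 — Apparent power: |S| = 0.06865 VA.
Step 10 — Power factor: PF = P/|S| = 0 (leading).

(a) P = 0 W  (b) Q = -0.06865 VAR  (c) S = 0.06865 VA  (d) PF = 0 (leading)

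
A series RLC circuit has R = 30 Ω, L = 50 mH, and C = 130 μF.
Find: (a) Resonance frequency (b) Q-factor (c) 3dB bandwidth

Step 1 — Resonance: ω₀ = 1/√(LC) = 1/√(0.05·0.00013) = 392.2 rad/s.
Step 2 — f₀ = ω₀/(2π) = 62.43 Hz.
Step 3 — Series Q: Q = ω₀L/R = 392.2·0.05/30 = 0.6537.
Step 4 — Bandwidth: Δω = ω₀/Q = 600 rad/s; BW = Δω/(2π) = 95.49 Hz.

(a) f₀ = 62.43 Hz  (b) Q = 0.6537  (c) BW = 95.49 Hz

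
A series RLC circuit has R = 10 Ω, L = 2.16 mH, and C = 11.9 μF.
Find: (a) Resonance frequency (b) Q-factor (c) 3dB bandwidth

Step 1 — Resonance condition Im(Z)=0 gives ω₀ = 1/√(LC).
Step 2 — ω₀ = 1/√(0.00216·1.19e-05) = 6237 rad/s.
Step 3 — f₀ = ω₀/(2π) = 992.7 Hz.
Step 4 — Series Q: Q = ω₀L/R = 6237·0.00216/10 = 1.347.
Step 5 — 3dB bandwidth: Δω = ω₀/Q = 4630 rad/s; BW = Δω/(2π) = 736.8 Hz.

(a) f₀ = 992.7 Hz  (b) Q = 1.347  (c) BW = 736.8 Hz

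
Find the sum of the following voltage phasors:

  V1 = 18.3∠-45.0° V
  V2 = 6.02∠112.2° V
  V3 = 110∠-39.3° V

Step 1 — Convert each phasor to rectangular form:
  V1 = 18.3·(cos(-45.0°) + j·sin(-45.0°)) = 12.94 - j12.94 V
  V2 = 6.02·(cos(112.2°) + j·sin(112.2°)) = -2.275 + j5.574 V
  V3 = 110·(cos(-39.3°) + j·sin(-39.3°)) = 85.12 - j69.67 V
Step 2 — Sum components: V_total = 95.79 - j77.04 V.
Step 3 — Convert to polar: |V_total| = 122.9 V, ∠V_total = -38.8°.

V_total = 122.9∠-38.8° V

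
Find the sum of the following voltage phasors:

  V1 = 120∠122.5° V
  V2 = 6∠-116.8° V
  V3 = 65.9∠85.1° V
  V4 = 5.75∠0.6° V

Step 1 — Convert each phasor to rectangular form:
  V1 = 120·(cos(122.5°) + j·sin(122.5°)) = -64.48 + j101.2 V
  V2 = 6·(cos(-116.8°) + j·sin(-116.8°)) = -2.705 - j5.356 V
  V3 = 65.9·(cos(85.1°) + j·sin(85.1°)) = 5.629 + j65.66 V
  V4 = 5.75·(cos(0.6°) + j·sin(0.6°)) = 5.75 + j0.06021 V
Step 2 — Sum components: V_total = -55.8 + j161.6 V.
Step 3 — Convert to polar: |V_total| = 170.9 V, ∠V_total = 109.1°.

V_total = 170.9∠109.1° V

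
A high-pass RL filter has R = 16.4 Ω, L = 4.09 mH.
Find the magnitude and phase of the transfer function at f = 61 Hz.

Step 1 — Angular frequency: ω = 2π·61 = 383.3 rad/s.
Step 2 — Transfer function: H(jω) = jωL/(R + jωL).
Step 3 — Numerator jωL = j·1.568; denominator R + jωL = 16.4 + j1.568.
Step 4 — H = 0.009054 + j0.09472.
Step 5 — Magnitude: |H| = 0.09515 (-20.4 dB); phase: φ = 84.5°.

|H| = 0.09515 (-20.4 dB), φ = 84.5°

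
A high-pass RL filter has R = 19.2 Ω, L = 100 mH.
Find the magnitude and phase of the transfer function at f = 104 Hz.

Step 1 — Angular frequency: ω = 2π·104 = 653.5 rad/s.
Step 2 — Transfer function: H(jω) = jωL/(R + jωL).
Step 3 — Numerator jωL = j·65.35; denominator R + jωL = 19.2 + j65.35.
Step 4 — H = 0.9205 + j0.2705.
Step 5 — Magnitude: |H| = 0.9594 (-0.4 dB); phase: φ = 16.4°.

|H| = 0.9594 (-0.4 dB), φ = 16.4°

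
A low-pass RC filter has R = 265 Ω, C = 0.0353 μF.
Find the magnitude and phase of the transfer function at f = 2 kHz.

Step 1 — Angular frequency: ω = 2π·2000 = 1.257e+04 rad/s.
Step 2 — Transfer function: H(jω) = 1/(1 + jωRC).
Step 3 — Denominator: 1 + jωRC = 1 + j·1.257e+04·265·3.53e-08 = 1 + j0.1176.
Step 4 — H = 0.9864 - j0.1159.
Step 5 — Magnitude: |H| = 0.9932 (-0.1 dB); phase: φ = -6.7°.

|H| = 0.9932 (-0.1 dB), φ = -6.7°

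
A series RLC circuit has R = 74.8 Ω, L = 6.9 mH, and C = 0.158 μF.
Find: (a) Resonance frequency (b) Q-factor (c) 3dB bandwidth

Step 1 — Resonance condition Im(Z)=0 gives ω₀ = 1/√(LC).
Step 2 — ω₀ = 1/√(0.0069·1.58e-07) = 3.029e+04 rad/s.
Step 3 — f₀ = ω₀/(2π) = 4820 Hz.
Step 4 — Series Q: Q = ω₀L/R = 3.029e+04·0.0069/74.8 = 2.794.
Step 5 — 3dB bandwidth: Δω = ω₀/Q = 1.084e+04 rad/s; BW = Δω/(2π) = 1725 Hz.

(a) f₀ = 4820 Hz  (b) Q = 2.794  (c) BW = 1725 Hz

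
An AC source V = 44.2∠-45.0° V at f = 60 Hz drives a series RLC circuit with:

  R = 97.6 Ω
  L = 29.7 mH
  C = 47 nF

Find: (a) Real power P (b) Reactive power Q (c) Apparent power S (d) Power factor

Step 1 — Angular frequency: ω = 2π·f = 2π·60 = 377 rad/s.
Step 2 — Component impedances:
  R: Z = R = 97.6 Ω
  L: Z = jωL = j·377·0.0297 = 0 + j11.2 Ω
  C: Z = 1/(jωC) = -j/(ω·C) = 0 - j5.644e+04 Ω
Step 3 — Series combination: Z_total = R + L + C = 97.6 - j5.643e+04 Ω = 5.643e+04∠-89.9° Ω.
Step 4 — Source phasor: V = 44.2∠-45.0° V = 31.25 - j31.25 V.
Step 5 — Current: I = V / Z = 0.0005548 + j0.0005529 A = 0.0007833∠44.9° A.
Step 6 — Complex power: S = V·I* = 5.989e-05 - j0.03462 VA.
Step 7 — Real power: P = Re(S) = 5.989e-05 W.
Step 8 — Reactive power: Q = Im(S) = -0.03462 VAR.
Step 9 — Apparent power: |S| = 0.03462 VA.
Step 10 — Power factor: PF = P/|S| = 0.00173 (leading).

(a) P = 5.989e-05 W  (b) Q = -0.03462 VAR  (c) S = 0.03462 VA  (d) PF = 0.00173 (leading)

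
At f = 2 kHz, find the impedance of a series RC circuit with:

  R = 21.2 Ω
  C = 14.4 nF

Step 1 — Angular frequency: ω = 2π·f = 2π·2000 = 1.257e+04 rad/s.
Step 2 — Component impedances:
  R: Z = R = 21.2 Ω
  C: Z = 1/(jωC) = -j/(ω·C) = 0 - j5526 Ω
Step 3 — Series combination: Z_total = R + C = 21.2 - j5526 Ω = 5526∠-89.8° Ω.

Z = 21.2 - j5526 Ω = 5526∠-89.8° Ω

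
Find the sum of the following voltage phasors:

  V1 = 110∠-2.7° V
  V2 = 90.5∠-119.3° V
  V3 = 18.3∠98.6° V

Step 1 — Convert each phasor to rectangular form:
  V1 = 110·(cos(-2.7°) + j·sin(-2.7°)) = 109.9 - j5.182 V
  V2 = 90.5·(cos(-119.3°) + j·sin(-119.3°)) = -44.29 - j78.92 V
  V3 = 18.3·(cos(98.6°) + j·sin(98.6°)) = -2.736 + j18.09 V
Step 2 — Sum components: V_total = 62.85 - j66.01 V.
Step 3 — Convert to polar: |V_total| = 91.15 V, ∠V_total = -46.4°.

V_total = 91.15∠-46.4° V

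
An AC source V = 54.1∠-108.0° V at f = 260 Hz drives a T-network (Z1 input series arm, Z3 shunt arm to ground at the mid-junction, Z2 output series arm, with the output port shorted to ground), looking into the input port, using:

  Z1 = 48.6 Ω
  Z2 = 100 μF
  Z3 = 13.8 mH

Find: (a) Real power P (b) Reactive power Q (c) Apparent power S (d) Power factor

Step 1 — Angular frequency: ω = 2π·f = 2π·260 = 1634 rad/s.
Step 2 — Component impedances:
  Z1: Z = R = 48.6 Ω
  Z2: Z = 1/(jωC) = -j/(ω·C) = 0 - j6.121 Ω
  Z3: Z = jωL = j·1634·0.0138 = 0 + j22.54 Ω
Step 3 — With the output port shorted to ground, the output series arm Z2 runs from the junction to ground; the shunt arm Z3 also runs from the junction to ground. They appear in parallel: Z3 || Z2 = 0 - j8.403 Ω.
Step 4 — Series with input arm Z1: Z_in = Z1 + (Z3 || Z2) = 48.6 - j8.403 Ω = 49.32∠-9.8° Ω.
Step 5 — Source phasor: V = 54.1∠-108.0° V = -16.72 - j51.45 V.
Step 6 — Current: I = V / Z = -0.1563 - j1.086 A = 1.097∠-98.2° A.
Step 7 — Complex power: S = V·I* = 58.47 - j10.11 VA.
Step 8 — Real power: P = Re(S) = 58.47 W.
Step 9 — Reactive power: Q = Im(S) = -10.11 VAR.
Step 10 — Apparent power: |S| = 59.34 VA.
Step 11 — Power factor: PF = P/|S| = 0.9854 (leading).

(a) P = 58.47 W  (b) Q = -10.11 VAR  (c) S = 59.34 VA  (d) PF = 0.9854 (leading)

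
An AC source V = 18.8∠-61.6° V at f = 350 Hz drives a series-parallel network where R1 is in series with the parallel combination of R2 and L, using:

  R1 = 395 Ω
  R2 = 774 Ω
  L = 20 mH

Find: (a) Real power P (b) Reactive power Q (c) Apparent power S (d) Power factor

Step 1 — Angular frequency: ω = 2π·f = 2π·350 = 2199 rad/s.
Step 2 — Component impedances:
  R1: Z = R = 395 Ω
  R2: Z = R = 774 Ω
  L: Z = jωL = j·2199·0.02 = 0 + j43.98 Ω
Step 3 — Parallel branch: R2 || L = 1/(1/R2 + 1/L) = 2.491 + j43.84 Ω.
Step 4 — Series with R1: Z_total = R1 + (R2 || L) = 397.5 + j43.84 Ω = 399.9∠6.3° Ω.
Step 5 — Source phasor: V = 18.8∠-61.6° V = 8.942 - j16.54 V.
Step 6 — Current: I = V / Z = 0.01769 - j0.04356 A = 0.04701∠-67.9° A.
Step 7 — Complex power: S = V·I* = 0.8785 + j0.09689 VA.
Step 8 — Real power: P = Re(S) = 0.8785 W.
Step 9 — Reactive power: Q = Im(S) = 0.09689 VAR.
Step 10 — Apparent power: |S| = 0.8838 VA.
Step 11 — Power factor: PF = P/|S| = 0.994 (lagging).

(a) P = 0.8785 W  (b) Q = 0.09689 VAR  (c) S = 0.8838 VA  (d) PF = 0.994 (lagging)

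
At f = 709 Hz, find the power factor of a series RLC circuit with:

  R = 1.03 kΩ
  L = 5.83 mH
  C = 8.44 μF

Step 1 — Angular frequency: ω = 2π·f = 2π·709 = 4455 rad/s.
Step 2 — Component impedances:
  R: Z = R = 1030 Ω
  L: Z = jωL = j·4455·0.00583 = 0 + j25.97 Ω
  C: Z = 1/(jωC) = -j/(ω·C) = 0 - j26.6 Ω
Step 3 — Series combination: Z_total = R + L + C = 1030 - j0.6256 Ω = 1030∠-0.0° Ω.
Step 4 — Power factor: PF = cos(φ) = Re(Z)/|Z| = 1030/1030 = 1.
Step 5 — Type: Im(Z) = -0.6256 ⇒ leading (phase φ = -0.0°).

PF = 1 (leading, φ = -0.0°)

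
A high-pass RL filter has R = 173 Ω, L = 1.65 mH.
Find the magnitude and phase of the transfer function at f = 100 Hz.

Step 1 — Angular frequency: ω = 2π·100 = 628.3 rad/s.
Step 2 — Transfer function: H(jω) = jωL/(R + jωL).
Step 3 — Numerator jωL = j·1.037; denominator R + jωL = 173 + j1.037.
Step 4 — H = 3.591e-05 + j0.005992.
Step 5 — Magnitude: |H| = 0.005993 (-44.4 dB); phase: φ = 89.7°.

|H| = 0.005993 (-44.4 dB), φ = 89.7°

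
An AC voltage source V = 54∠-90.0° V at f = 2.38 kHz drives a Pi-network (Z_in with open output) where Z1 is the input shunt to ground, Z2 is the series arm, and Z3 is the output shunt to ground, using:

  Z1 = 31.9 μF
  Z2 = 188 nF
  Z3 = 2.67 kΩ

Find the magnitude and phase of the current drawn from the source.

Step 1 — Angular frequency: ω = 2π·f = 2π·2380 = 1.495e+04 rad/s.
Step 2 — Component impedances:
  Z1: Z = 1/(jωC) = -j/(ω·C) = 0 - j2.096 Ω
  Z2: Z = 1/(jωC) = -j/(ω·C) = 0 - j355.7 Ω
  Z3: Z = R = 2670 Ω
Step 3 — With open output, the series arm Z2 and the output shunt Z3 appear in series to ground: Z2 + Z3 = 2670 - j355.7 Ω.
Step 4 — Parallel with input shunt Z1: Z_in = Z1 || (Z2 + Z3) = 0.001617 - j2.096 Ω = 2.096∠-90.0° Ω.
Step 5 — Source phasor: V = 54∠-90.0° V = 0 - j54 V.
Step 6 — Ohm's law: I = V / Z_total = (0 - j54) / (0.001617 - j2.096) = 25.76 - j0.01987 A.
Step 7 — Convert to polar: |I| = 25.76 A, ∠I = -0.0°.

I = 25.76∠-0.0° A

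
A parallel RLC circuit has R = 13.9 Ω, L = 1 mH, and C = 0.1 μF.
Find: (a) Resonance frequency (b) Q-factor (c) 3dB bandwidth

Step 1 — Resonance: ω₀ = 1/√(LC) = 1/√(0.001·1e-07) = 1e+05 rad/s.
Step 2 — f₀ = ω₀/(2π) = 1.592e+04 Hz.
Step 3 — Parallel Q: Q = R/(ω₀L) = 13.9/(1e+05·0.001) = 0.139.
Step 4 — Bandwidth: Δω = ω₀/Q = 7.194e+05 rad/s; BW = Δω/(2π) = 1.145e+05 Hz.

(a) f₀ = 1.592e+04 Hz  (b) Q = 0.139  (c) BW = 1.145e+05 Hz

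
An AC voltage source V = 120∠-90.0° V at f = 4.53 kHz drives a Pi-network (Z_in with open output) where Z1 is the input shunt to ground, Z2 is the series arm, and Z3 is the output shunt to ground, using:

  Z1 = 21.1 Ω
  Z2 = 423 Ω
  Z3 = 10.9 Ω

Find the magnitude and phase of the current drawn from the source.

Step 1 — Angular frequency: ω = 2π·f = 2π·4530 = 2.846e+04 rad/s.
Step 2 — Component impedances:
  Z1: Z = R = 21.1 Ω
  Z2: Z = R = 423 Ω
  Z3: Z = R = 10.9 Ω
Step 3 — With open output, the series arm Z2 and the output shunt Z3 appear in series to ground: Z2 + Z3 = 433.9 Ω.
Step 4 — Parallel with input shunt Z1: Z_in = Z1 || (Z2 + Z3) = 20.12 Ω = 20.12∠0.0° Ω.
Step 5 — Source phasor: V = 120∠-90.0° V = 0 - j120 V.
Step 6 — Ohm's law: I = V / Z_total = (0 - j120) / (20.12) = 0 - j5.964 A.
Step 7 — Convert to polar: |I| = 5.964 A, ∠I = -90.0°.

I = 5.964∠-90.0° A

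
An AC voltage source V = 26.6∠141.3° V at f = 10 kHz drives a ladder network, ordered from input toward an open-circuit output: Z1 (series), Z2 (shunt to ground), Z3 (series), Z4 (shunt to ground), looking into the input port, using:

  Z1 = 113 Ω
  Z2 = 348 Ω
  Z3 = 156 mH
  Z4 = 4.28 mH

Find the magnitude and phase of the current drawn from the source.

Step 1 — Angular frequency: ω = 2π·f = 2π·1e+04 = 6.283e+04 rad/s.
Step 2 — Component impedances:
  Z1: Z = R = 113 Ω
  Z2: Z = R = 348 Ω
  Z3: Z = jωL = j·6.283e+04·0.156 = 0 + j9802 Ω
  Z4: Z = jωL = j·6.283e+04·0.00428 = 0 + j268.9 Ω
Step 3 — Ladder network (open output): work backward from the far end, alternating series and parallel combinations. Z_in = 460.6 + j12.01 Ω = 460.7∠1.5° Ω.
Step 4 — Source phasor: V = 26.6∠141.3° V = -20.76 + j16.63 V.
Step 5 — Ohm's law: I = V / Z_total = (-20.76 + j16.63) / (460.6 + j12.01) = -0.0441 + j0.03726 A.
Step 6 — Convert to polar: |I| = 0.05773 A, ∠I = 139.8°.

I = 0.05773∠139.8° A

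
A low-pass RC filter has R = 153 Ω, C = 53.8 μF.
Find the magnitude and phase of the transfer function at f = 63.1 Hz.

Step 1 — Angular frequency: ω = 2π·63.1 = 396.5 rad/s.
Step 2 — Transfer function: H(jω) = 1/(1 + jωRC).
Step 3 — Denominator: 1 + jωRC = 1 + j·396.5·153·5.38e-05 = 1 + j3.263.
Step 4 — H = 0.08583 - j0.2801.
Step 5 — Magnitude: |H| = 0.293 (-10.7 dB); phase: φ = -73.0°.

|H| = 0.293 (-10.7 dB), φ = -73.0°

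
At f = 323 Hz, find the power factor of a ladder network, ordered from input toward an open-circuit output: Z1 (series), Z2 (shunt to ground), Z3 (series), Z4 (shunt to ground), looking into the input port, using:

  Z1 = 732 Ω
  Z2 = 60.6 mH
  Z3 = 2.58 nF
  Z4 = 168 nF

Step 1 — Angular frequency: ω = 2π·f = 2π·323 = 2029 rad/s.
Step 2 — Component impedances:
  Z1: Z = R = 732 Ω
  Z2: Z = jωL = j·2029·0.0606 = 0 + j123 Ω
  Z3: Z = 1/(jωC) = -j/(ω·C) = 0 - j1.91e+05 Ω
  Z4: Z = 1/(jωC) = -j/(ω·C) = 0 - j2933 Ω
Step 3 — Ladder network (open output): work backward from the far end, alternating series and parallel combinations. Z_in = 732 + j123.1 Ω = 742.3∠9.5° Ω.
Step 4 — Power factor: PF = cos(φ) = Re(Z)/|Z| = 732/742.27 = 0.9862.
Step 5 — Type: Im(Z) = 123.1 ⇒ lagging (phase φ = 9.5°).

PF = 0.9862 (lagging, φ = 9.5°)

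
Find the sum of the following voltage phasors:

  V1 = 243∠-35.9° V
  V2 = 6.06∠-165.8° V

Step 1 — Convert each phasor to rectangular form:
  V1 = 243·(cos(-35.9°) + j·sin(-35.9°)) = 196.8 - j142.5 V
  V2 = 6.06·(cos(-165.8°) + j·sin(-165.8°)) = -5.875 - j1.487 V
Step 2 — Sum components: V_total = 191 - j144 V.
Step 3 — Convert to polar: |V_total| = 239.2 V, ∠V_total = -37.0°.

V_total = 239.2∠-37.0° V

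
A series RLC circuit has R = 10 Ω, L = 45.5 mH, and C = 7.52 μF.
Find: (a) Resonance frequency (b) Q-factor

Step 1 — Resonance condition Im(Z)=0 gives ω₀ = 1/√(LC).
Step 2 — ω₀ = 1/√(0.0455·7.52e-06) = 1710 rad/s.
Step 3 — f₀ = ω₀/(2π) = 272.1 Hz.
Step 4 — Series Q: Q = ω₀L/R = 1710·0.0455/10 = 7.779.

(a) f₀ = 272.1 Hz  (b) Q = 7.779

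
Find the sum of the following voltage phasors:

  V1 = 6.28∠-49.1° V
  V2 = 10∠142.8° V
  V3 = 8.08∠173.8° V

Step 1 — Convert each phasor to rectangular form:
  V1 = 6.28·(cos(-49.1°) + j·sin(-49.1°)) = 4.112 - j4.747 V
  V2 = 10·(cos(142.8°) + j·sin(142.8°)) = -7.965 + j6.046 V
  V3 = 8.08·(cos(173.8°) + j·sin(173.8°)) = -8.033 + j0.8726 V
Step 2 — Sum components: V_total = -11.89 + j2.172 V.
Step 3 — Convert to polar: |V_total| = 12.08 V, ∠V_total = 169.6°.

V_total = 12.08∠169.6° V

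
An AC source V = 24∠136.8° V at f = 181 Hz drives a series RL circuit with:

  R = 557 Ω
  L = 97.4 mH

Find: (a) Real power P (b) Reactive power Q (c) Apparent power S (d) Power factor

Step 1 — Angular frequency: ω = 2π·f = 2π·181 = 1137 rad/s.
Step 2 — Component impedances:
  R: Z = R = 557 Ω
  L: Z = jωL = j·1137·0.0974 = 0 + j110.8 Ω
Step 3 — Series combination: Z_total = R + L = 557 + j110.8 Ω = 567.9∠11.2° Ω.
Step 4 — Source phasor: V = 24∠136.8° V = -17.5 + j16.43 V.
Step 5 — Current: I = V / Z = -0.02457 + j0.03438 A = 0.04226∠125.6° A.
Step 6 — Complex power: S = V·I* = 0.9948 + j0.1978 VA.
Step 7 — Real power: P = Re(S) = 0.9948 W.
Step 8 — Reactive power: Q = Im(S) = 0.1978 VAR.
Step 9 — Apparent power: |S| = 1.014 VA.
Step 10 — Power factor: PF = P/|S| = 0.9808 (lagging).

(a) P = 0.9948 W  (b) Q = 0.1978 VAR  (c) S = 1.014 VA  (d) PF = 0.9808 (lagging)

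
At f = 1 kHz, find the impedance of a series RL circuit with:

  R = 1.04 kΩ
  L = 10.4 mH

Step 1 — Angular frequency: ω = 2π·f = 2π·1000 = 6283 rad/s.
Step 2 — Component impedances:
  R: Z = R = 1040 Ω
  L: Z = jωL = j·6283·0.0104 = 0 + j65.35 Ω
Step 3 — Series combination: Z_total = R + L = 1040 + j65.35 Ω = 1042∠3.6° Ω.

Z = 1040 + j65.35 Ω = 1042∠3.6° Ω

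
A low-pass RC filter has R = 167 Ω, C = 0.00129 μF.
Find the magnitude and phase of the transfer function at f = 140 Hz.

Step 1 — Angular frequency: ω = 2π·140 = 879.6 rad/s.
Step 2 — Transfer function: H(jω) = 1/(1 + jωRC).
Step 3 — Denominator: 1 + jωRC = 1 + j·879.6·167·1.29e-09 = 1 + j0.0001895.
Step 4 — H = 1 - j0.0001895.
Step 5 — Magnitude: |H| = 1 (-0.0 dB); phase: φ = -0.0°.

|H| = 1 (-0.0 dB), φ = -0.0°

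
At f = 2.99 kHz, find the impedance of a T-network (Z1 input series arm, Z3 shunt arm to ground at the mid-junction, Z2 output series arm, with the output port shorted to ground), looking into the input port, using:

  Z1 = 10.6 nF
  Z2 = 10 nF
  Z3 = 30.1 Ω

Step 1 — Angular frequency: ω = 2π·f = 2π·2990 = 1.879e+04 rad/s.
Step 2 — Component impedances:
  Z1: Z = 1/(jωC) = -j/(ω·C) = 0 - j5022 Ω
  Z2: Z = 1/(jωC) = -j/(ω·C) = 0 - j5323 Ω
  Z3: Z = R = 30.1 Ω
Step 3 — With the output port shorted to ground, the output series arm Z2 runs from the junction to ground; the shunt arm Z3 also runs from the junction to ground. They appear in parallel: Z3 || Z2 = 30.1 - j0.1702 Ω.
Step 4 — Series with input arm Z1: Z_in = Z1 + (Z3 || Z2) = 30.1 - j5022 Ω = 5022∠-89.7° Ω.

Z = 30.1 - j5022 Ω = 5022∠-89.7° Ω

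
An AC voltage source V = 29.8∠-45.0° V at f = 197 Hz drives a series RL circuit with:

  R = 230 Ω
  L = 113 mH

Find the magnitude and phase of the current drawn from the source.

Step 1 — Angular frequency: ω = 2π·f = 2π·197 = 1238 rad/s.
Step 2 — Component impedances:
  R: Z = R = 230 Ω
  L: Z = jωL = j·1238·0.113 = 0 + j139.9 Ω
Step 3 — Series combination: Z_total = R + L = 230 + j139.9 Ω = 269.2∠31.3° Ω.
Step 4 — Source phasor: V = 29.8∠-45.0° V = 21.07 - j21.07 V.
Step 5 — Ohm's law: I = V / Z_total = (21.07 - j21.07) / (230 + j139.9) = 0.02621 - j0.1076 A.
Step 6 — Convert to polar: |I| = 0.1107 A, ∠I = -76.3°.

I = 0.1107∠-76.3° A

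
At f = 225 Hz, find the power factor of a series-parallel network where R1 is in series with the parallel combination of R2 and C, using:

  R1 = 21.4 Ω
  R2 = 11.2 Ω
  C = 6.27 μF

Step 1 — Angular frequency: ω = 2π·f = 2π·225 = 1414 rad/s.
Step 2 — Component impedances:
  R1: Z = R = 21.4 Ω
  R2: Z = R = 11.2 Ω
  C: Z = 1/(jωC) = -j/(ω·C) = 0 - j112.8 Ω
Step 3 — Parallel branch: R2 || C = 1/(1/R2 + 1/C) = 11.09 - j1.101 Ω.
Step 4 — Series with R1: Z_total = R1 + (R2 || C) = 32.49 - j1.101 Ω = 32.51∠-1.9° Ω.
Step 5 — Power factor: PF = cos(φ) = Re(Z)/|Z| = 32.49/32.51 = 0.9994.
Step 6 — Type: Im(Z) = -1.101 ⇒ leading (phase φ = -1.9°).

PF = 0.9994 (leading, φ = -1.9°)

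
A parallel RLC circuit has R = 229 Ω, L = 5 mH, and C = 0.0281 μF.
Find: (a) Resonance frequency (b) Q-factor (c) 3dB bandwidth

Step 1 — Resonance: ω₀ = 1/√(LC) = 1/√(0.005·2.81e-08) = 8.436e+04 rad/s.
Step 2 — f₀ = ω₀/(2π) = 1.343e+04 Hz.
Step 3 — Parallel Q: Q = R/(ω₀L) = 229/(8.436e+04·0.005) = 0.5429.
Step 4 — Bandwidth: Δω = ω₀/Q = 1.554e+05 rad/s; BW = Δω/(2π) = 2.473e+04 Hz.

(a) f₀ = 1.343e+04 Hz  (b) Q = 0.5429  (c) BW = 2.473e+04 Hz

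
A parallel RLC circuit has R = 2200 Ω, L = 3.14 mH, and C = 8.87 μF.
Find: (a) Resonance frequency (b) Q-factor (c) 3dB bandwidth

Step 1 — Resonance: ω₀ = 1/√(LC) = 1/√(0.00314·8.87e-06) = 5992 rad/s.
Step 2 — f₀ = ω₀/(2π) = 953.7 Hz.
Step 3 — Parallel Q: Q = R/(ω₀L) = 2200/(5992·0.00314) = 116.9.
Step 4 — Bandwidth: Δω = ω₀/Q = 51.25 rad/s; BW = Δω/(2π) = 8.156 Hz.

(a) f₀ = 953.7 Hz  (b) Q = 116.9  (c) BW = 8.156 Hz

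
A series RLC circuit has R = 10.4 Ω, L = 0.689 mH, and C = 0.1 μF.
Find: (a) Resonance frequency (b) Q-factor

Step 1 — Resonance condition Im(Z)=0 gives ω₀ = 1/√(LC).
Step 2 — ω₀ = 1/√(0.000689·1e-07) = 1.205e+05 rad/s.
Step 3 — f₀ = ω₀/(2π) = 1.917e+04 Hz.
Step 4 — Series Q: Q = ω₀L/R = 1.205e+05·0.000689/10.4 = 7.981.

(a) f₀ = 1.917e+04 Hz  (b) Q = 7.981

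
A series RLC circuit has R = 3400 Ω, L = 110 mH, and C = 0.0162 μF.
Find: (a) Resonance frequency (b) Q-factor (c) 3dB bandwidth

Step 1 — Resonance: ω₀ = 1/√(LC) = 1/√(0.11·1.62e-08) = 2.369e+04 rad/s.
Step 2 — f₀ = ω₀/(2π) = 3770 Hz.
Step 3 — Series Q: Q = ω₀L/R = 2.369e+04·0.11/3400 = 0.7664.
Step 4 — Bandwidth: Δω = ω₀/Q = 3.091e+04 rad/s; BW = Δω/(2π) = 4919 Hz.

(a) f₀ = 3770 Hz  (b) Q = 0.7664  (c) BW = 4919 Hz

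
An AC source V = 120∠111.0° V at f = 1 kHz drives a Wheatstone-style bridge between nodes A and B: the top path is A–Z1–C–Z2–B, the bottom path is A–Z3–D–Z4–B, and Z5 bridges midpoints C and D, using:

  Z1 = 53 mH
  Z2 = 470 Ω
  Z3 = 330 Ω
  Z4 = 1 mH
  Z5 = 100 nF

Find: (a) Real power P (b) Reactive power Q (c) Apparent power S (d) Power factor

Step 1 — Angular frequency: ω = 2π·f = 2π·1000 = 6283 rad/s.
Step 2 — Component impedances:
  Z1: Z = jωL = j·6283·0.053 = 0 + j333 Ω
  Z2: Z = R = 470 Ω
  Z3: Z = R = 330 Ω
  Z4: Z = jωL = j·6283·0.001 = 0 + j6.283 Ω
  Z5: Z = 1/(jωC) = -j/(ω·C) = 0 - j1592 Ω
Step 3 — Bridge requires nodal analysis (the Z5 bridge couples midpoints C and D, so the two paths cannot be reduced to a simple series/parallel combination). Setting node B to ground and injecting 1 A at node A, the 3-node admittance system at A, C, D solves to V_A = Z_AB = 195.1 + j38.33 Ω = 198.8∠11.1° Ω.
Step 4 — Source phasor: V = 120∠111.0° V = -43 + j112 V.
Step 5 — Current: I = V / Z = -0.1036 + j0.5946 A = 0.6036∠99.9° A.
Step 6 — Complex power: S = V·I* = 71.07 + j13.96 VA.
Step 7 — Real power: P = Re(S) = 71.07 W.
Step 8 — Reactive power: Q = Im(S) = 13.96 VAR.
Step 9 — Apparent power: |S| = 72.43 VA.
Step 10 — Power factor: PF = P/|S| = 0.9812 (lagging).

(a) P = 71.07 W  (b) Q = 13.96 VAR  (c) S = 72.43 VA  (d) PF = 0.9812 (lagging)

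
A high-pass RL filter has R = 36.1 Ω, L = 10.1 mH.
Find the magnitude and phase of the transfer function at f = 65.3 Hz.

Step 1 — Angular frequency: ω = 2π·65.3 = 410.3 rad/s.
Step 2 — Transfer function: H(jω) = jωL/(R + jωL).
Step 3 — Numerator jωL = j·4.144; denominator R + jωL = 36.1 + j4.144.
Step 4 — H = 0.01301 + j0.1133.
Step 5 — Magnitude: |H| = 0.114 (-18.9 dB); phase: φ = 83.5°.

|H| = 0.114 (-18.9 dB), φ = 83.5°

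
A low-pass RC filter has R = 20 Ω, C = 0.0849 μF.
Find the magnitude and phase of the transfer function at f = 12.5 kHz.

Step 1 — Angular frequency: ω = 2π·1.25e+04 = 7.854e+04 rad/s.
Step 2 — Transfer function: H(jω) = 1/(1 + jωRC).
Step 3 — Denominator: 1 + jωRC = 1 + j·7.854e+04·20·8.49e-08 = 1 + j0.1334.
Step 4 — H = 0.9825 - j0.131.
Step 5 — Magnitude: |H| = 0.9912 (-0.1 dB); phase: φ = -7.6°.

|H| = 0.9912 (-0.1 dB), φ = -7.6°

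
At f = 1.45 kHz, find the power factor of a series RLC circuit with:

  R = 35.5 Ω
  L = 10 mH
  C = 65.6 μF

Step 1 — Angular frequency: ω = 2π·f = 2π·1450 = 9111 rad/s.
Step 2 — Component impedances:
  R: Z = R = 35.5 Ω
  L: Z = jωL = j·9111·0.01 = 0 + j91.11 Ω
  C: Z = 1/(jωC) = -j/(ω·C) = 0 - j1.673 Ω
Step 3 — Series combination: Z_total = R + L + C = 35.5 + j89.43 Ω = 96.22∠68.3° Ω.
Step 4 — Power factor: PF = cos(φ) = Re(Z)/|Z| = 35.5/96.22 = 0.3689.
Step 5 — Type: Im(Z) = 89.43 ⇒ lagging (phase φ = 68.3°).

PF = 0.3689 (lagging, φ = 68.3°)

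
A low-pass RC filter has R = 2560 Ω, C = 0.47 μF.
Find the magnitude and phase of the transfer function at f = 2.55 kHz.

Step 1 — Angular frequency: ω = 2π·2550 = 1.602e+04 rad/s.
Step 2 — Transfer function: H(jω) = 1/(1 + jωRC).
Step 3 — Denominator: 1 + jωRC = 1 + j·1.602e+04·2560·4.7e-07 = 1 + j19.28.
Step 4 — H = 0.002684 - j0.05173.
Step 5 — Magnitude: |H| = 0.0518 (-25.7 dB); phase: φ = -87.0°.

|H| = 0.0518 (-25.7 dB), φ = -87.0°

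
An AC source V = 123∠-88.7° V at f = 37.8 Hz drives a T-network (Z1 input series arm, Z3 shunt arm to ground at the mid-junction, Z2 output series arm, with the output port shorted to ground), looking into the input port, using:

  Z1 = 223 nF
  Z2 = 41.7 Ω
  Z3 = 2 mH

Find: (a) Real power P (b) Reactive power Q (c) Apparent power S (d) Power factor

Step 1 — Angular frequency: ω = 2π·f = 2π·37.8 = 237.5 rad/s.
Step 2 — Component impedances:
  Z1: Z = 1/(jωC) = -j/(ω·C) = 0 - j1.888e+04 Ω
  Z2: Z = R = 41.7 Ω
  Z3: Z = jωL = j·237.5·0.002 = 0 + j0.475 Ω
Step 3 — With the output port shorted to ground, the output series arm Z2 runs from the junction to ground; the shunt arm Z3 also runs from the junction to ground. They appear in parallel: Z3 || Z2 = 0.00541 + j0.4749 Ω.
Step 4 — Series with input arm Z1: Z_in = Z1 + (Z3 || Z2) = 0.00541 - j1.888e+04 Ω = 1.888e+04∠-90.0° Ω.
Step 5 — Source phasor: V = 123∠-88.7° V = 2.791 - j123 V.
Step 6 — Current: I = V / Z = 0.006513 + j0.0001478 A = 0.006515∠1.3° A.
Step 7 — Complex power: S = V·I* = 2.296e-07 - j0.8013 VA.
Step 8 — Real power: P = Re(S) = 2.296e-07 W.
Step 9 — Reactive power: Q = Im(S) = -0.8013 VAR.
Step 10 — Apparent power: |S| = 0.8013 VA.
Step 11 — Power factor: PF = P/|S| = 2.865e-07 (leading).

(a) P = 2.296e-07 W  (b) Q = -0.8013 VAR  (c) S = 0.8013 VA  (d) PF = 2.865e-07 (leading)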